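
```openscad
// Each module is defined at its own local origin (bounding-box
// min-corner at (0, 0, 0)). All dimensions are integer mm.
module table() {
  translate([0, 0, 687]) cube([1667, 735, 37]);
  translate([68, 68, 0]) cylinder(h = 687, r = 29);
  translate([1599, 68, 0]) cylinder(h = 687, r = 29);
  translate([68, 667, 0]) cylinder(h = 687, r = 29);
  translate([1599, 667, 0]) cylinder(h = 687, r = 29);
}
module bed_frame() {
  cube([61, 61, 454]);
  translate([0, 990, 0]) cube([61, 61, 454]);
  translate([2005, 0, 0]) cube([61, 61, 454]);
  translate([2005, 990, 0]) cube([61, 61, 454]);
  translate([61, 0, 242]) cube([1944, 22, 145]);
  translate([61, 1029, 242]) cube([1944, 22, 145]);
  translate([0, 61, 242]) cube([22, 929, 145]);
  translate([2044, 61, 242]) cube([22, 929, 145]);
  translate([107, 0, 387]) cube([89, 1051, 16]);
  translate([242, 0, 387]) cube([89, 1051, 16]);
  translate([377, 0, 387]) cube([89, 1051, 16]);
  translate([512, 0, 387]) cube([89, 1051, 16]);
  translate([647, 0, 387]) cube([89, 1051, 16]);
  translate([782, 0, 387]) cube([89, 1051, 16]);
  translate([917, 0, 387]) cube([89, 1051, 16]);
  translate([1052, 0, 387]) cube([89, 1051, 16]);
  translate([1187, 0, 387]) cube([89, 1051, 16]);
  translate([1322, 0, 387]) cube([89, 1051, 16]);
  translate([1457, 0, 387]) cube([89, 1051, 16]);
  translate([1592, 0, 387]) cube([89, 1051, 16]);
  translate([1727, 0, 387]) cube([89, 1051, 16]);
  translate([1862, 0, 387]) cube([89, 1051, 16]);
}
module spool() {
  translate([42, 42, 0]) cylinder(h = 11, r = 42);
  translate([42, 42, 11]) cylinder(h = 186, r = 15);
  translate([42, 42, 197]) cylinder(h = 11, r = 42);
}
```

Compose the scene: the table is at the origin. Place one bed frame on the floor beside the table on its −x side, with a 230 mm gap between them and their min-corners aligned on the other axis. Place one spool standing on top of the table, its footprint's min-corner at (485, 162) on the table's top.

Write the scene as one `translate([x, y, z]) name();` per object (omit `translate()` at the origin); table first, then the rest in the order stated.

table();
translate([-2296, 0, 0]) bed_frame();
translate([485, 162, 724]) spool();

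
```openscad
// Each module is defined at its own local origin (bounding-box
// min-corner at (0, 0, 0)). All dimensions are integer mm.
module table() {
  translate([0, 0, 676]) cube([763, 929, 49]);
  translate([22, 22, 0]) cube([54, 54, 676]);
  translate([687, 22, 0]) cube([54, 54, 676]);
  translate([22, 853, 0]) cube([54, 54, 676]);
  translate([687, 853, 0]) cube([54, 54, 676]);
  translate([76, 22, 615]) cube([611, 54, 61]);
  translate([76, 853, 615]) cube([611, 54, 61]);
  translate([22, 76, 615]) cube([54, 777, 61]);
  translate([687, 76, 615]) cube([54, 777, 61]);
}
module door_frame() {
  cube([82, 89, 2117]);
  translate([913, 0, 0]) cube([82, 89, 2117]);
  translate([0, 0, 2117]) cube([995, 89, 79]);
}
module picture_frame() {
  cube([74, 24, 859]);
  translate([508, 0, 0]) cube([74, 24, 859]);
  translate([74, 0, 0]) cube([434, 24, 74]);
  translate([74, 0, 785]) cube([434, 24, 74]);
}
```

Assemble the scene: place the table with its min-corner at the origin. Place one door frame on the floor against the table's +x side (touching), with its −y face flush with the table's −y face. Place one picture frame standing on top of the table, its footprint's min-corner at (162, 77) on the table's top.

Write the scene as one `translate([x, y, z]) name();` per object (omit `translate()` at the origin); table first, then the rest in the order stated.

table();
translate([763, 0, 0]) door_frame();
translate([162, 77, 725]) picture_frame();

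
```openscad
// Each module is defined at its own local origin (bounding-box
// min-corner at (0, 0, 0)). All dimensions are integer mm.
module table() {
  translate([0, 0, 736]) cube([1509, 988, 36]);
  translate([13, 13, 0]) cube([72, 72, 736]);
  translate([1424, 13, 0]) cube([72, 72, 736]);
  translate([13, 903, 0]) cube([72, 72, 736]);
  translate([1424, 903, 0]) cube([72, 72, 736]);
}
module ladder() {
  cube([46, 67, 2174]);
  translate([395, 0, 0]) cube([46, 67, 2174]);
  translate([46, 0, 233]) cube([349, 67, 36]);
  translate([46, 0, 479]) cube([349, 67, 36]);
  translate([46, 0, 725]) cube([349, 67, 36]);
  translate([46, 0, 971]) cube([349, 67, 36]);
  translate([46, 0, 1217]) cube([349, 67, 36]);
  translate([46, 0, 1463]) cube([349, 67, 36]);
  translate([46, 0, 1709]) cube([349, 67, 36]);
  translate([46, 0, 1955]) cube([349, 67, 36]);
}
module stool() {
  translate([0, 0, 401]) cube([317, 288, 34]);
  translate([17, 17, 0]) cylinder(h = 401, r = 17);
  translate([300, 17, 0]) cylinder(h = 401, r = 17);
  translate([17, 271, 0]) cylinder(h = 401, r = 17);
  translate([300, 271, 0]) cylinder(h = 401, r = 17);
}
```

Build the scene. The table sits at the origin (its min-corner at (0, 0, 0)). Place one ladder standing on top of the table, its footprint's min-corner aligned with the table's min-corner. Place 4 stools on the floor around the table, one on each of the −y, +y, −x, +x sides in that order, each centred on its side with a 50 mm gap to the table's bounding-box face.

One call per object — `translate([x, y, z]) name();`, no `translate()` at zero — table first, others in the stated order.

table();
translate([0, 0, 772]) ladder();
translate([596, -338, 0]) stool();
translate([596, 1038, 0]) stool();
translate([-367, 350, 0]) stool();
translate([1559, 350, 0]) stool();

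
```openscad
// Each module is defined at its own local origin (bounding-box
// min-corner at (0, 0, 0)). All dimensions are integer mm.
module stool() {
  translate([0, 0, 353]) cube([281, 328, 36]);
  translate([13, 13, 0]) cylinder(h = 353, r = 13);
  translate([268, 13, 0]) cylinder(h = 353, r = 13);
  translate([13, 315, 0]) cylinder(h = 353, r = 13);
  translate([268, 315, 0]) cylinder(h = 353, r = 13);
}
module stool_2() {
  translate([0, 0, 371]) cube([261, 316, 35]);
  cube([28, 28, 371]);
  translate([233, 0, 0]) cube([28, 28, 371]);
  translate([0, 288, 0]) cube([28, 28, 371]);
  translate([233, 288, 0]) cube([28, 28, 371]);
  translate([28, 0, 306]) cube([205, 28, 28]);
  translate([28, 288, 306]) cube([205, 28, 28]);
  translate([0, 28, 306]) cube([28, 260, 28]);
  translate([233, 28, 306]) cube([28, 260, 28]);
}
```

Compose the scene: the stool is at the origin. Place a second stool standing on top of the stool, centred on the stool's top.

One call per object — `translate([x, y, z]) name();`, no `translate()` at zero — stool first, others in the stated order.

stool();
translate([10, 6, 389]) stool_2();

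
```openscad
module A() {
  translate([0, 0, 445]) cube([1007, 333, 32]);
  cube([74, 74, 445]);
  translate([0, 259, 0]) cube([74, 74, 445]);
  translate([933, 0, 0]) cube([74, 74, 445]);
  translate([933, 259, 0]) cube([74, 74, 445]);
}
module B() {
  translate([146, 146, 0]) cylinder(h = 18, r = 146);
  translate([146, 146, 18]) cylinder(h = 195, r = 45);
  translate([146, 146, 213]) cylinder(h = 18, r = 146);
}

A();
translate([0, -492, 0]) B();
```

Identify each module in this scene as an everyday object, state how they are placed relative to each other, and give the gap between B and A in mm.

The spool's nearest face is 200 mm from the bench's −y face.

A is a bench. B is a spool. The spool is on the floor beside the bench on its −y side. The gap between the spool and the bench is 200 mm.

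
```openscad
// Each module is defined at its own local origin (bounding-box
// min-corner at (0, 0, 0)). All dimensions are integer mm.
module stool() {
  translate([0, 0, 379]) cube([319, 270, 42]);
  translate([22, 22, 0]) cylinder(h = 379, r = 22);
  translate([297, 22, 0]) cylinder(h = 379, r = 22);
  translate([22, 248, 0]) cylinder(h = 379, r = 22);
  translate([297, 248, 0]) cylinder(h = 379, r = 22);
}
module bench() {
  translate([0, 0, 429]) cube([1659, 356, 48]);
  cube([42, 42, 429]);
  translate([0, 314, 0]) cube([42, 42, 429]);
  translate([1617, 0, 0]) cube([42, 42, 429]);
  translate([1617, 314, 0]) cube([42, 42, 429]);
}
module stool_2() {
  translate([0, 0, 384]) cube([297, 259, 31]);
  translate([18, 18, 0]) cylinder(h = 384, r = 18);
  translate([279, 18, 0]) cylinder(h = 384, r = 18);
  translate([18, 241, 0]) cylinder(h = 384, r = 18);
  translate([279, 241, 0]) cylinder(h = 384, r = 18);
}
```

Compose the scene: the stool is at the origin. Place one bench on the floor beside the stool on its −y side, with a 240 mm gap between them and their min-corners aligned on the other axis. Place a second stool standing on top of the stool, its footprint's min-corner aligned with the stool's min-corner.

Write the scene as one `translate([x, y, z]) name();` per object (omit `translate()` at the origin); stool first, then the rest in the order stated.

stool();
translate([0, -596, 0]) bench();
translate([0, 0, 421]) stool_2();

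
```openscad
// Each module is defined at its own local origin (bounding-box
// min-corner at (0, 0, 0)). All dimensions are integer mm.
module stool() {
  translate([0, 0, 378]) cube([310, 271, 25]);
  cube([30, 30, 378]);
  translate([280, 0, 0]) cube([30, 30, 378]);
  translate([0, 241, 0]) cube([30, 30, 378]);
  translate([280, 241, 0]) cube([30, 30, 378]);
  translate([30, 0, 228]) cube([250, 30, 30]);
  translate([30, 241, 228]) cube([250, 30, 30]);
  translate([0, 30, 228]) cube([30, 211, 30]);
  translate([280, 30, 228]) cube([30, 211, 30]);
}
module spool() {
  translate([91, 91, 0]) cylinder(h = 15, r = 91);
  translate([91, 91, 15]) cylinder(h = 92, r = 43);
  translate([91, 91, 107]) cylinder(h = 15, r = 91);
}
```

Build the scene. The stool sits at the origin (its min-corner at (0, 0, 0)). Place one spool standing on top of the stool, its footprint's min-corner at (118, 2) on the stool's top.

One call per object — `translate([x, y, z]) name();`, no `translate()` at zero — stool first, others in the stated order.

stool();
translate([118, 2, 403]) spool();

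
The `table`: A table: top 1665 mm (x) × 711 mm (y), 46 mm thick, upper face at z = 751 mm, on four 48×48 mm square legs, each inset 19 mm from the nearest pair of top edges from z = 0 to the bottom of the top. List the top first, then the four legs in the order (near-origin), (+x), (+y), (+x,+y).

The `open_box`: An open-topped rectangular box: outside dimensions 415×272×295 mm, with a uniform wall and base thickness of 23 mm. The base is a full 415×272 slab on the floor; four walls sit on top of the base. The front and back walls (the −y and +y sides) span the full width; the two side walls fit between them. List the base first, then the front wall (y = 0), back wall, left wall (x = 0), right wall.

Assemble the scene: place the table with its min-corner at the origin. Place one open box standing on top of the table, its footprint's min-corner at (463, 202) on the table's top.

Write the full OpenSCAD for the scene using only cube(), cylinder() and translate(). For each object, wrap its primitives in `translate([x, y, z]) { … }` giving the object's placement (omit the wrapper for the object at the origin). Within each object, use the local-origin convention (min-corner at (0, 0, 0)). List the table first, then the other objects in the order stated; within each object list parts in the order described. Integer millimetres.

translate([0, 0, 705]) cube([1665, 711, 46]);
translate([19, 19, 0]) cube([48, 48, 705]);
translate([1598, 19, 0]) cube([48, 48, 705]);
translate([19, 644, 0]) cube([48, 48, 705]);
translate([1598, 644, 0]) cube([48, 48, 705]);
translate([463, 202, 751]) {
  cube([415, 272, 23]);
  translate([0, 0, 23]) cube([415, 23, 272]);
  translate([0, 249, 23]) cube([415, 23, 272]);
  translate([0, 23, 23]) cube([23, 226, 272]);
  translate([392, 23, 23]) cube([23, 226, 272]);
}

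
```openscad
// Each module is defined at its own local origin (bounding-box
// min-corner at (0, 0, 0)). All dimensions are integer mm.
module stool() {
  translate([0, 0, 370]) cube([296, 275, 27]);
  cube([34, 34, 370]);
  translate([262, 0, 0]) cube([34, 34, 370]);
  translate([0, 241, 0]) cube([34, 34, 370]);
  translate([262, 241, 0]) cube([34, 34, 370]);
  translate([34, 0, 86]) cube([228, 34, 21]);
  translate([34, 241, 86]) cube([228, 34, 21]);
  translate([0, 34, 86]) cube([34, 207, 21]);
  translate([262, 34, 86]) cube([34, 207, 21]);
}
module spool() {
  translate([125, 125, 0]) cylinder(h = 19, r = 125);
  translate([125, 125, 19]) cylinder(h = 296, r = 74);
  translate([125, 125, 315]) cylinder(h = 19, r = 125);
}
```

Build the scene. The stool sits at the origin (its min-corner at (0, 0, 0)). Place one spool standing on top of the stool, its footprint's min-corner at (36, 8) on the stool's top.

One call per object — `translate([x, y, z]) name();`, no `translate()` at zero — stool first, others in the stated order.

stool();
translate([36, 8, 397]) spool();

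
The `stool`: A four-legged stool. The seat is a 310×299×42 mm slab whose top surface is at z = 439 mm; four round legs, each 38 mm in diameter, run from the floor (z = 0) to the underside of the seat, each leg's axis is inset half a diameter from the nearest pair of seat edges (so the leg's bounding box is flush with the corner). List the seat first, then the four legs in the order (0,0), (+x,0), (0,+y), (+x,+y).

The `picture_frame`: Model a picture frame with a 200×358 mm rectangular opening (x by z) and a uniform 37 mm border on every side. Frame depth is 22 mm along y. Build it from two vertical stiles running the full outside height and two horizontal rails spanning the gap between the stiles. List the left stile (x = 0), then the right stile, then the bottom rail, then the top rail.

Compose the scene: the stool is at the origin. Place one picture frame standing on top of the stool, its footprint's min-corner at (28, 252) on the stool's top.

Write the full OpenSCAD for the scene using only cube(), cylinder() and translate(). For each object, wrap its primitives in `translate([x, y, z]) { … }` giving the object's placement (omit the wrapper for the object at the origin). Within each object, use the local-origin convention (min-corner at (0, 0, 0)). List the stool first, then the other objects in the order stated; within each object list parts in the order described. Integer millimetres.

translate([0, 0, 397]) cube([310, 299, 42]);
translate([19, 19, 0]) cylinder(h = 397, r = 19);
translate([291, 19, 0]) cylinder(h = 397, r = 19);
translate([19, 280, 0]) cylinder(h = 397, r = 19);
translate([291, 280, 0]) cylinder(h = 397, r = 19);
translate([28, 252, 439]) {
  cube([37, 22, 432]);
  translate([237, 0, 0]) cube([37, 22, 432]);
  translate([37, 0, 0]) cube([200, 22, 37]);
  translate([37, 0, 395]) cube([200, 22, 37]);
}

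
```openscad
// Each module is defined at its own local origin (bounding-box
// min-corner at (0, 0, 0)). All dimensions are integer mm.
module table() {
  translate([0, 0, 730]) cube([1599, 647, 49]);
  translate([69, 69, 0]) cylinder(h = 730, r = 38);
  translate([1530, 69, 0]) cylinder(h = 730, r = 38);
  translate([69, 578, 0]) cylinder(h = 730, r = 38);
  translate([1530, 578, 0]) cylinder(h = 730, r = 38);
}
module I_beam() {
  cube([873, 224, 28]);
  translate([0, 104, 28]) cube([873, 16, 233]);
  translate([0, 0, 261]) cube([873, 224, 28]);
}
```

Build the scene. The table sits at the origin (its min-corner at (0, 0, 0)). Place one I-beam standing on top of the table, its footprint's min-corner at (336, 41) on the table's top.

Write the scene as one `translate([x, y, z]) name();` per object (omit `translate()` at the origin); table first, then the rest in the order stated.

table();
translate([336, 41, 779]) I_beam();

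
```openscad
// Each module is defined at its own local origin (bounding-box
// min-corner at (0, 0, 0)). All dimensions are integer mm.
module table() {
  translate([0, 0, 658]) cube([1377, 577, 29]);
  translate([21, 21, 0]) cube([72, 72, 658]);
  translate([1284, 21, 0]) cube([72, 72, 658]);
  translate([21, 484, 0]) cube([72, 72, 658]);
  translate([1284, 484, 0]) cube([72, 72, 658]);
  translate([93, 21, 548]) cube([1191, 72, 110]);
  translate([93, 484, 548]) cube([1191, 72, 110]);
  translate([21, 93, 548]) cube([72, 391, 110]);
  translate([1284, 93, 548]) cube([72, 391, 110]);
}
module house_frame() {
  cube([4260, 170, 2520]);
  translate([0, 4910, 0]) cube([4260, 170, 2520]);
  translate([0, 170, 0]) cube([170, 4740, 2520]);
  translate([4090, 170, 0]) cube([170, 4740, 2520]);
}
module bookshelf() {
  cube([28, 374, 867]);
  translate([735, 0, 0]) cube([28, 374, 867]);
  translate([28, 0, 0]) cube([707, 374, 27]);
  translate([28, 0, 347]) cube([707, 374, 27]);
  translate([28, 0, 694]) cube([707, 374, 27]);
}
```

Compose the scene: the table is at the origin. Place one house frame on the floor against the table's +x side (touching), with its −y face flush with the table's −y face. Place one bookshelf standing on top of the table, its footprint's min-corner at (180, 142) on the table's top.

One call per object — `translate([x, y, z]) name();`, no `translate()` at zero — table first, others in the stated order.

table();
translate([1377, 0, 0]) house_frame();
translate([180, 142, 687]) bookshelf();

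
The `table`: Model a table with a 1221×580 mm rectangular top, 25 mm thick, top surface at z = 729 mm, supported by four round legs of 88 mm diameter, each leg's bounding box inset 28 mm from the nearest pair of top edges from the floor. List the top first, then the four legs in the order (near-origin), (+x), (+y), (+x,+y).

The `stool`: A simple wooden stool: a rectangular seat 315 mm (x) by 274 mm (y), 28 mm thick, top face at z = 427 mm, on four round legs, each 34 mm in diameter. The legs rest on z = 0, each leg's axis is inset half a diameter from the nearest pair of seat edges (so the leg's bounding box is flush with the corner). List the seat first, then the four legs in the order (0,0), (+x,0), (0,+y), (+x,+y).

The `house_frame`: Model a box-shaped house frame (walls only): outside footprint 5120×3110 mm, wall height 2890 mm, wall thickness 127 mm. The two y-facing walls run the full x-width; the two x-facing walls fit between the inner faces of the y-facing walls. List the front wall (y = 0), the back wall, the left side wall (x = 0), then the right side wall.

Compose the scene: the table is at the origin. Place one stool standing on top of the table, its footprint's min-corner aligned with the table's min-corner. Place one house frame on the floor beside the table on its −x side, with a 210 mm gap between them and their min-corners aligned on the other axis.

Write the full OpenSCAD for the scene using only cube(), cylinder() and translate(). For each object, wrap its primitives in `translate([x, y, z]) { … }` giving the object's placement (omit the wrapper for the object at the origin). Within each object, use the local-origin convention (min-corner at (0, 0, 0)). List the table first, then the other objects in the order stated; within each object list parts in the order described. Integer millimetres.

translate([0, 0, 704]) cube([1221, 580, 25]);
translate([72, 72, 0]) cylinder(h = 704, r = 44);
translate([1149, 72, 0]) cylinder(h = 704, r = 44);
translate([72, 508, 0]) cylinder(h = 704, r = 44);
translate([1149, 508, 0]) cylinder(h = 704, r = 44);
translate([0, 0, 729]) {
  translate([0, 0, 399]) cube([315, 274, 28]);
  translate([17, 17, 0]) cylinder(h = 399, r = 17);
  translate([298, 17, 0]) cylinder(h = 399, r = 17);
  translate([17, 257, 0]) cylinder(h = 399, r = 17);
  translate([298, 257, 0]) cylinder(h = 399, r = 17);
}
translate([-5330, 0, 0]) {
  cube([5120, 127, 2890]);
  translate([0, 2983, 0]) cube([5120, 127, 2890]);
  translate([0, 127, 0]) cube([127, 2856, 2890]);
  translate([4993, 127, 0]) cube([127, 2856, 2890]);
}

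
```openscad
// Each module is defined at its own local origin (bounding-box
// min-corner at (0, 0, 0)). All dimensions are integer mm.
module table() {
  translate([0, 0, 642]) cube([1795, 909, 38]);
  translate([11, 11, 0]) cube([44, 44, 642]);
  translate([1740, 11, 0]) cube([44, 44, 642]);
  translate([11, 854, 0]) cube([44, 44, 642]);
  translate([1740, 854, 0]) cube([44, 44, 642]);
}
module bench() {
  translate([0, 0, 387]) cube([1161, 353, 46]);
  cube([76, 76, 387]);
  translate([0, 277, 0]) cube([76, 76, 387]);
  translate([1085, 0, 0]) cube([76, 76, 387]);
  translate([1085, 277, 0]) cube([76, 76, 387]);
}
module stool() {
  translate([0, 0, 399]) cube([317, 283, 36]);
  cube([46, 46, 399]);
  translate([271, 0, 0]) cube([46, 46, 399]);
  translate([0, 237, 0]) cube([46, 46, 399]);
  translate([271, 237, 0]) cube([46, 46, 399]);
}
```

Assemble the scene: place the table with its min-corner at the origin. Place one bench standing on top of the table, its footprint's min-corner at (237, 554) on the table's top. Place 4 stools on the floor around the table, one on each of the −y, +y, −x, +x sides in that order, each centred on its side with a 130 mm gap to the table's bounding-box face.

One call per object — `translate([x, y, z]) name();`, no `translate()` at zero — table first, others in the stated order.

table();
translate([237, 554, 680]) bench();
translate([739, -413, 0]) stool();
translate([739, 1039, 0]) stool();
translate([-447, 313, 0]) stool();
translate([1925, 313, 0]) stool();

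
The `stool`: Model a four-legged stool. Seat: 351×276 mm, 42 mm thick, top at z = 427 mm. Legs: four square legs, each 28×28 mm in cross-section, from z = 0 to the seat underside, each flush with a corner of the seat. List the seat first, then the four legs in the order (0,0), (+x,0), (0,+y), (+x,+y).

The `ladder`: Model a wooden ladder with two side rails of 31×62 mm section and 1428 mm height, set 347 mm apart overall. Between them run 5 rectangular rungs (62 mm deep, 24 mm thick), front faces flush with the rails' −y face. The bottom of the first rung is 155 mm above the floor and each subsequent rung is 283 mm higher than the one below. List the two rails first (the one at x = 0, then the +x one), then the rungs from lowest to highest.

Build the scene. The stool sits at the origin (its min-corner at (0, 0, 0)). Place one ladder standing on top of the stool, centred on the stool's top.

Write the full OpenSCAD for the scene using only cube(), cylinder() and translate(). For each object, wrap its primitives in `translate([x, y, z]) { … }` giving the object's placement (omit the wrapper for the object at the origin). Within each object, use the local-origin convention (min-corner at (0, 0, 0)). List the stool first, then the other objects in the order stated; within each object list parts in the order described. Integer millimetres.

translate([0, 0, 385]) cube([351, 276, 42]);
cube([28, 28, 385]);
translate([323, 0, 0]) cube([28, 28, 385]);
translate([0, 248, 0]) cube([28, 28, 385]);
translate([323, 248, 0]) cube([28, 28, 385]);
translate([2, 107, 427]) {
  cube([31, 62, 1428]);
  translate([316, 0, 0]) cube([31, 62, 1428]);
  translate([31, 0, 155]) cube([285, 62, 24]);
  translate([31, 0, 438]) cube([285, 62, 24]);
  translate([31, 0, 721]) cube([285, 62, 24]);
  translate([31, 0, 1004]) cube([285, 62, 24]);
  translate([31, 0, 1287]) cube([285, 62, 24]);
}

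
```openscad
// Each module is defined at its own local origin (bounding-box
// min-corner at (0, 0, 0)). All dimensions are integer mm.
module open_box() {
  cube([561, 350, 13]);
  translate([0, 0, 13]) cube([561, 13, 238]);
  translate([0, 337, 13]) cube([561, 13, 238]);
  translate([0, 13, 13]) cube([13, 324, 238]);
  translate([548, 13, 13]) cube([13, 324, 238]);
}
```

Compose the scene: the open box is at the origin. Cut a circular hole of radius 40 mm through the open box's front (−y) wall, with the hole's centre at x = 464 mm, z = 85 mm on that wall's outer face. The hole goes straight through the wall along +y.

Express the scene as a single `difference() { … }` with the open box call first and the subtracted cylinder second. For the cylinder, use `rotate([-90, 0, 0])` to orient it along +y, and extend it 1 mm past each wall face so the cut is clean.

difference() {
  open_box();
  translate([464, -1, 85]) rotate([-90, 0, 0]) cylinder(h = 15, r = 40);
}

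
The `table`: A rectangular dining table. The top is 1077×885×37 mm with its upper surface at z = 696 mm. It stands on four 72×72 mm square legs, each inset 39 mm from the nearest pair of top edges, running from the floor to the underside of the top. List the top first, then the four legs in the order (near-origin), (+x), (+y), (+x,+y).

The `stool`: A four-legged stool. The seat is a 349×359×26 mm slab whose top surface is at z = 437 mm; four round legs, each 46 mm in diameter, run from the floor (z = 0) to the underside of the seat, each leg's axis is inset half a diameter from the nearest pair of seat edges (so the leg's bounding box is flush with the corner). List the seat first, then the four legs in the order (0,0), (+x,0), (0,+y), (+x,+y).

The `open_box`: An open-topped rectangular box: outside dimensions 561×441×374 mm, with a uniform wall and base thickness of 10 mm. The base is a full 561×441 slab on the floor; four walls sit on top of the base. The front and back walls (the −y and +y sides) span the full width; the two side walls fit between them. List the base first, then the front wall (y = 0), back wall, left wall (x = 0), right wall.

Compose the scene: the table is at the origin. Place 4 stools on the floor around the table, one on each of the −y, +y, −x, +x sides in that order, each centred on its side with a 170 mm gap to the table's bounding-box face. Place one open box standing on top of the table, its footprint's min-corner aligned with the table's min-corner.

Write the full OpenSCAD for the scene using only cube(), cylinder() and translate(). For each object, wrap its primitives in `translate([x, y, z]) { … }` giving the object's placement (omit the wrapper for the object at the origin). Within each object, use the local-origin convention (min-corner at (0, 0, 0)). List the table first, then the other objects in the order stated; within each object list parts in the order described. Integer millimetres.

translate([0, 0, 659]) cube([1077, 885, 37]);
translate([39, 39, 0]) cube([72, 72, 659]);
translate([966, 39, 0]) cube([72, 72, 659]);
translate([39, 774, 0]) cube([72, 72, 659]);
translate([966, 774, 0]) cube([72, 72, 659]);
translate([364, -529, 0]) {
  translate([0, 0, 411]) cube([349, 359, 26]);
  translate([23, 23, 0]) cylinder(h = 411, r = 23);
  translate([326, 23, 0]) cylinder(h = 411, r = 23);
  translate([23, 336, 0]) cylinder(h = 411, r = 23);
  translate([326, 336, 0]) cylinder(h = 411, r = 23);
}
translate([364, 1055, 0]) {
  translate([0, 0, 411]) cube([349, 359, 26]);
  translate([23, 23, 0]) cylinder(h = 411, r = 23);
  translate([326, 23, 0]) cylinder(h = 411, r = 23);
  translate([23, 336, 0]) cylinder(h = 411, r = 23);
  translate([326, 336, 0]) cylinder(h = 411, r = 23);
}
translate([-519, 263, 0]) {
  translate([0, 0, 411]) cube([349, 359, 26]);
  translate([23, 23, 0]) cylinder(h = 411, r = 23);
  translate([326, 23, 0]) cylinder(h = 411, r = 23);
  translate([23, 336, 0]) cylinder(h = 411, r = 23);
  translate([326, 336, 0]) cylinder(h = 411, r = 23);
}
translate([1247, 263, 0]) {
  translate([0, 0, 411]) cube([349, 359, 26]);
  translate([23, 23, 0]) cylinder(h = 411, r = 23);
  translate([326, 23, 0]) cylinder(h = 411, r = 23);
  translate([23, 336, 0]) cylinder(h = 411, r = 23);
  translate([326, 336, 0]) cylinder(h = 411, r = 23);
}
translate([0, 0, 696]) {
  cube([561, 441, 10]);
  translate([0, 0, 10]) cube([561, 10, 364]);
  translate([0, 431, 10]) cube([561, 10, 364]);
  translate([0, 10, 10]) cube([10, 421, 364]);
  translate([551, 10, 10]) cube([10, 421, 364]);
}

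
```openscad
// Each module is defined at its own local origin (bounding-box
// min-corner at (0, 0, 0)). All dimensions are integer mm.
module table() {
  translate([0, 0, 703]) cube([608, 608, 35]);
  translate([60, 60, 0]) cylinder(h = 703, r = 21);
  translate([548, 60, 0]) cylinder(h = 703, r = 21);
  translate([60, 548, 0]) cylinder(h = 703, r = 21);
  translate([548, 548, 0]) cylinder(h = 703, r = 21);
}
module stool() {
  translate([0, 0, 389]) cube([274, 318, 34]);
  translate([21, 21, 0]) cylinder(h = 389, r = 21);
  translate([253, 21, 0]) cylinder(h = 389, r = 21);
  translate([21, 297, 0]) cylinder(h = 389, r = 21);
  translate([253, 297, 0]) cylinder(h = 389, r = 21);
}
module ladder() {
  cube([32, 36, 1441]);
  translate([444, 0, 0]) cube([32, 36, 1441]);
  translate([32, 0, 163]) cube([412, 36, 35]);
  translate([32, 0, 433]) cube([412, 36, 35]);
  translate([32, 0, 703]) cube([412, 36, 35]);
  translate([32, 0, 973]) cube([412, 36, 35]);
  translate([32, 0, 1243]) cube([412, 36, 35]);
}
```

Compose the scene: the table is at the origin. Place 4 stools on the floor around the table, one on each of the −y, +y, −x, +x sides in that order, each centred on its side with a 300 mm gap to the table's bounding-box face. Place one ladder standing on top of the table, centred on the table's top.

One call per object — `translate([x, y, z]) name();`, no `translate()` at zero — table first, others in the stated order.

table();
translate([167, -618, 0]) stool();
translate([167, 908, 0]) stool();
translate([-574, 145, 0]) stool();
translate([908, 145, 0]) stool();
translate([66, 286, 738]) ladder();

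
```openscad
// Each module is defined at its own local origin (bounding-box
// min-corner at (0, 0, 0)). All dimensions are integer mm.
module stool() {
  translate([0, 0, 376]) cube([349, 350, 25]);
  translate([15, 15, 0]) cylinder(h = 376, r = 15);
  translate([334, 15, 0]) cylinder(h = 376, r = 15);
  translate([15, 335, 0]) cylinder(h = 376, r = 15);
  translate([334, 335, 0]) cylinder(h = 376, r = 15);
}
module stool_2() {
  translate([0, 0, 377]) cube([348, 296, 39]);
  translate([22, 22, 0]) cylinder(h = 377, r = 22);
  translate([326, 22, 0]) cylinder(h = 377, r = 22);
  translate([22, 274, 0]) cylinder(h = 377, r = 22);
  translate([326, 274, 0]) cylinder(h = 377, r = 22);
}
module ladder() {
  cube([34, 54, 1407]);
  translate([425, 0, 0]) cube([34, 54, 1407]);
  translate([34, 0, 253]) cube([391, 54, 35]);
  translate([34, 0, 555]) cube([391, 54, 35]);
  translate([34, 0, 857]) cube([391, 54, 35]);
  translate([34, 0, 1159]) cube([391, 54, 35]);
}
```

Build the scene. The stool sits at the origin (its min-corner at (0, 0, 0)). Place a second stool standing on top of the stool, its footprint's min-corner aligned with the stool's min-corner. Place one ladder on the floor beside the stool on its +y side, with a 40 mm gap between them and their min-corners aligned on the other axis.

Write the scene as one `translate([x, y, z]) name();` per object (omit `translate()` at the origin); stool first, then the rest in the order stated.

stool();
translate([0, 0, 401]) stool_2();
translate([0, 390, 0]) ladder();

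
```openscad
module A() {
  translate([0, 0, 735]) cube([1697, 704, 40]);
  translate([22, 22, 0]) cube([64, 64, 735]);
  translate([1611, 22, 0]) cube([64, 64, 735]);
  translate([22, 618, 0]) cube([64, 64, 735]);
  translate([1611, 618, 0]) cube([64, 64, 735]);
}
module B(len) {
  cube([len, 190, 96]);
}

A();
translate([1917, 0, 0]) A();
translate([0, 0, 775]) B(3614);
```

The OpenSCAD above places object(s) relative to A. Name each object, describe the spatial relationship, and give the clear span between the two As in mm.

Second table starts at x = 1917; first ends at x = 1697; clear span = 1917 − 1697 = 220 mm.

A is a table. B is a beam. A beam spans the tops of two tables. The clear span between the two tables is 220 mm.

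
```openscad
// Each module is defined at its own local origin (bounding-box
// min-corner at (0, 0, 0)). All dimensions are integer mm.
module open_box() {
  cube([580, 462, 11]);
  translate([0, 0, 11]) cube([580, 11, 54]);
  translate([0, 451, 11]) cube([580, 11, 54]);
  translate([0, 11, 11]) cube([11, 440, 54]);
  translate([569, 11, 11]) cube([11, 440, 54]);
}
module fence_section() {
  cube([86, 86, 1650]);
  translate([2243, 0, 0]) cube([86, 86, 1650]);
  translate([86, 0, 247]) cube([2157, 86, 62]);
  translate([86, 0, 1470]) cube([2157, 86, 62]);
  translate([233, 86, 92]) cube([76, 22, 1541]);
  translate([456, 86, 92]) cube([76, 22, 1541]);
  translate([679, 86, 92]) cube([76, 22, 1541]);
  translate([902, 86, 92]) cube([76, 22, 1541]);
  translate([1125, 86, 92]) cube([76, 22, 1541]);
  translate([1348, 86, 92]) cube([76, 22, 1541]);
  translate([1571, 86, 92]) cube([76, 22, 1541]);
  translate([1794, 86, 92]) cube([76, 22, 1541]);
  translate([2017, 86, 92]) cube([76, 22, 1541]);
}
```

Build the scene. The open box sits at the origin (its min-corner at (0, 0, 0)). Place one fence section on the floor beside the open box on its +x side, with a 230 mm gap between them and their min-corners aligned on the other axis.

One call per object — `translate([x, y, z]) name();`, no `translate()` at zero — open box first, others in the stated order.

open_box();
translate([810, 0, 0]) fence_section();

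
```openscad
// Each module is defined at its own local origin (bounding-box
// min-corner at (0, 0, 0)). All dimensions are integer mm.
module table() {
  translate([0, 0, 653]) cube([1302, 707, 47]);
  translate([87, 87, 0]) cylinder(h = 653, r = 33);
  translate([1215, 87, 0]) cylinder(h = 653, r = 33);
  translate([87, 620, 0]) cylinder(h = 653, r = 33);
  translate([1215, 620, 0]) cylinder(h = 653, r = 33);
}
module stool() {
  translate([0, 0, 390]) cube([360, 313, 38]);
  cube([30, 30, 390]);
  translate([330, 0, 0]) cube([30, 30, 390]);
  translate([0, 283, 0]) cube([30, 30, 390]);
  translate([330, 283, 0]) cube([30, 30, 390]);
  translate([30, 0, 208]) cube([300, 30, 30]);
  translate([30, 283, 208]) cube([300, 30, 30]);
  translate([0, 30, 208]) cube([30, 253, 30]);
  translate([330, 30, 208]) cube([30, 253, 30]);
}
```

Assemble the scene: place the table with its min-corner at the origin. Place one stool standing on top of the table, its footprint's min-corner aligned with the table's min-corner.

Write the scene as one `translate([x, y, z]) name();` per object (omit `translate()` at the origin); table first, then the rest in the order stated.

table();
translate([0, 0, 700]) stool();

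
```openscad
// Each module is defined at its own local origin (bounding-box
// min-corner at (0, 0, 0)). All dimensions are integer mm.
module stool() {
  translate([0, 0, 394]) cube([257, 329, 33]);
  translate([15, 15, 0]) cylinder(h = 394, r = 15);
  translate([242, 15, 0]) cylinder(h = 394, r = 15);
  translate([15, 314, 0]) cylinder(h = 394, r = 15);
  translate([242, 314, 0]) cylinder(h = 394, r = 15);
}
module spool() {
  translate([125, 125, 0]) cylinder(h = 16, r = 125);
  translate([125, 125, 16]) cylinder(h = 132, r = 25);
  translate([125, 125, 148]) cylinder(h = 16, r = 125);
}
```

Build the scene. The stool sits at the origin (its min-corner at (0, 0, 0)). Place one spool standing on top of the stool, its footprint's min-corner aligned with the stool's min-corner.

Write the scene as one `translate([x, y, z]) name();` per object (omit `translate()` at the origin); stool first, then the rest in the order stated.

stool();
translate([0, 0, 427]) spool();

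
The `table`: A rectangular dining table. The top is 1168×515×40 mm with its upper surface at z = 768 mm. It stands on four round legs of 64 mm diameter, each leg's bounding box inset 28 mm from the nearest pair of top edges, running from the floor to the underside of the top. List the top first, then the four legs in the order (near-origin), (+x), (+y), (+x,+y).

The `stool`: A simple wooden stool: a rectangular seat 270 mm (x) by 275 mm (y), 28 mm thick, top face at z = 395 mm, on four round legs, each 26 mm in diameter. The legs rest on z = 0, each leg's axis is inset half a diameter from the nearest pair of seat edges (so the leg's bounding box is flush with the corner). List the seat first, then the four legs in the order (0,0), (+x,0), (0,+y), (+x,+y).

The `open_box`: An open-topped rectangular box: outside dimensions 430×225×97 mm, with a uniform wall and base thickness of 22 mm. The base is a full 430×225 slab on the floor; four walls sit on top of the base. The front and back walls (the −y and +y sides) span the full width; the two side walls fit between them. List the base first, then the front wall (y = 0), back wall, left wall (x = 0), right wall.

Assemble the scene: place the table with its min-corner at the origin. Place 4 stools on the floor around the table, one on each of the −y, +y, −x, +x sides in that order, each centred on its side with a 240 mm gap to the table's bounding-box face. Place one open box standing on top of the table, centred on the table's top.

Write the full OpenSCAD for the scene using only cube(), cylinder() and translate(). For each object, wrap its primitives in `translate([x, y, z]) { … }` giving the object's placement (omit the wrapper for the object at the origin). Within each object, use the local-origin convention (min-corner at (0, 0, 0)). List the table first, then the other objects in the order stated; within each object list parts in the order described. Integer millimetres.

translate([0, 0, 728]) cube([1168, 515, 40]);
translate([60, 60, 0]) cylinder(h = 728, r = 32);
translate([1108, 60, 0]) cylinder(h = 728, r = 32);
translate([60, 455, 0]) cylinder(h = 728, r = 32);
translate([1108, 455, 0]) cylinder(h = 728, r = 32);
translate([449, -515, 0]) {
  translate([0, 0, 367]) cube([270, 275, 28]);
  translate([13, 13, 0]) cylinder(h = 367, r = 13);
  translate([257, 13, 0]) cylinder(h = 367, r = 13);
  translate([13, 262, 0]) cylinder(h = 367, r = 13);
  translate([257, 262, 0]) cylinder(h = 367, r = 13);
}
translate([449, 755, 0]) {
  translate([0, 0, 367]) cube([270, 275, 28]);
  translate([13, 13, 0]) cylinder(h = 367, r = 13);
  translate([257, 13, 0]) cylinder(h = 367, r = 13);
  translate([13, 262, 0]) cylinder(h = 367, r = 13);
  translate([257, 262, 0]) cylinder(h = 367, r = 13);
}
translate([-510, 120, 0]) {
  translate([0, 0, 367]) cube([270, 275, 28]);
  translate([13, 13, 0]) cylinder(h = 367, r = 13);
  translate([257, 13, 0]) cylinder(h = 367, r = 13);
  translate([13, 262, 0]) cylinder(h = 367, r = 13);
  translate([257, 262, 0]) cylinder(h = 367, r = 13);
}
translate([1408, 120, 0]) {
  translate([0, 0, 367]) cube([270, 275, 28]);
  translate([13, 13, 0]) cylinder(h = 367, r = 13);
  translate([257, 13, 0]) cylinder(h = 367, r = 13);
  translate([13, 262, 0]) cylinder(h = 367, r = 13);
  translate([257, 262, 0]) cylinder(h = 367, r = 13);
}
translate([369, 145, 768]) {
  cube([430, 225, 22]);
  translate([0, 0, 22]) cube([430, 22, 75]);
  translate([0, 203, 22]) cube([430, 22, 75]);
  translate([0, 22, 22]) cube([22, 181, 75]);
  translate([408, 22, 22]) cube([22, 181, 75]);
}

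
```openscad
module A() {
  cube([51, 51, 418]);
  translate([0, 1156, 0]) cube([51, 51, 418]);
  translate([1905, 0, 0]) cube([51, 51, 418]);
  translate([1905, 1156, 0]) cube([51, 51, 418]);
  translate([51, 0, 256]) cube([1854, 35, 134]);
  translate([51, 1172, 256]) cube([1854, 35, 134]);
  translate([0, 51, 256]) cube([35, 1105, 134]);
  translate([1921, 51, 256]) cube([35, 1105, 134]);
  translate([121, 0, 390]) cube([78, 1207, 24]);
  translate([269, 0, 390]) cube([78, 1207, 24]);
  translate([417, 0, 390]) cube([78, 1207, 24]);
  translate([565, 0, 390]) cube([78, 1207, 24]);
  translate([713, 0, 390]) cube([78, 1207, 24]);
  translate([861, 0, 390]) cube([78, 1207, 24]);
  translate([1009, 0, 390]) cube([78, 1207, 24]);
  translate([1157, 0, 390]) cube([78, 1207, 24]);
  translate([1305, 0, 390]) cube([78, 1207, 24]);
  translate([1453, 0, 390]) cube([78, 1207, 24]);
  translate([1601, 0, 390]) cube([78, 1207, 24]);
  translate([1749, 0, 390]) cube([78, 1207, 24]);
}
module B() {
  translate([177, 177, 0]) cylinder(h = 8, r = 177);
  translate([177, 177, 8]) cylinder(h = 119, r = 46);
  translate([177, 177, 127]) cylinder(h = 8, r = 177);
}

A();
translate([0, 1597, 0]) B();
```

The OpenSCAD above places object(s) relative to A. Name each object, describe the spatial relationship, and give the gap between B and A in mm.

A is a bed frame. B is a spool. The spool is on the floor beside the bed frame on its +y side. The gap between the spool and the bed frame is 390 mm.

The spool's nearest face is 390 mm from the bed frame's +y face.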